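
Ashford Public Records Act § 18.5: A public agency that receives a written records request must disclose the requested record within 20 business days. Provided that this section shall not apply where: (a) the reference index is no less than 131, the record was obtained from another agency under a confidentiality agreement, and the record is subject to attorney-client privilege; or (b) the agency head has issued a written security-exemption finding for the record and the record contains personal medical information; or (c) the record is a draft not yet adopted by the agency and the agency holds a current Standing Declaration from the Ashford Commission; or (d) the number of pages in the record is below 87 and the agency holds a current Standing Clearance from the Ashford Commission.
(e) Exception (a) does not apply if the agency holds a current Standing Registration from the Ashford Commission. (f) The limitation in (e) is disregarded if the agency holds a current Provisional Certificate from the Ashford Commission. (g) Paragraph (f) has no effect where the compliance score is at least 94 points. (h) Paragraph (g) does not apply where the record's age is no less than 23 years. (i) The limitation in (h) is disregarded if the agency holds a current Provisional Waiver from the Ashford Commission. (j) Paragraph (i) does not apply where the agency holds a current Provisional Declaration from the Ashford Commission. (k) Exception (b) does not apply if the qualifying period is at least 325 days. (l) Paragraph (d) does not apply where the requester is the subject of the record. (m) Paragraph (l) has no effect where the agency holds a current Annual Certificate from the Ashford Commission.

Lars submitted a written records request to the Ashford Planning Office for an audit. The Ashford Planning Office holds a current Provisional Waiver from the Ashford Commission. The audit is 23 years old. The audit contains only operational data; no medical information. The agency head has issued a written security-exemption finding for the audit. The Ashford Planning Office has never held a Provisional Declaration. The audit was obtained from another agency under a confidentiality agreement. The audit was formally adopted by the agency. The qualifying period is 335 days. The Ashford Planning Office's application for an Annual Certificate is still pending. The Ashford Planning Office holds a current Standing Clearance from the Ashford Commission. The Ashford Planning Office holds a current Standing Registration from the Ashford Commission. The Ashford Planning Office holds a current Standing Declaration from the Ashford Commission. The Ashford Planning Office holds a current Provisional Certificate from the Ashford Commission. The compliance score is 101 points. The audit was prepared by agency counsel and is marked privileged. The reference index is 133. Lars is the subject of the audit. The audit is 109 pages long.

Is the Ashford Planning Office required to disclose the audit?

Yes — the Ashford Planning Office must disclose the audit.

Exception (a) is satisfied on its face — the reference index is 133, meeting the 131 threshold; the audit was obtained under a confidentiality agreement; the audit is privileged. But: (e) is engaged — a current Standing Registration is held. (f) is engaged (a current Provisional Certificate is held), but is set aside by (g): (g) is triggered — the compliance score is 101 points, meeting the 94 points threshold. (h) operates (the record's age is 23 years, meeting the 23 years threshold), but is displaced by (i): (i) operates against (h): a current Provisional Waiver is held. (j) is not engaged (no current Provisional Declaration is held), so (i) stands. (a) is therefore removed.
Exception (b) requires that the record contains personal medical information; but the audit contains only operational data, so (b) is unavailable.
Exception (c) fails — the audit has been formally adopted.
Exception (d) does not apply: the number of pages in the record is 109, not below 87.
No exception displaces § 18.5.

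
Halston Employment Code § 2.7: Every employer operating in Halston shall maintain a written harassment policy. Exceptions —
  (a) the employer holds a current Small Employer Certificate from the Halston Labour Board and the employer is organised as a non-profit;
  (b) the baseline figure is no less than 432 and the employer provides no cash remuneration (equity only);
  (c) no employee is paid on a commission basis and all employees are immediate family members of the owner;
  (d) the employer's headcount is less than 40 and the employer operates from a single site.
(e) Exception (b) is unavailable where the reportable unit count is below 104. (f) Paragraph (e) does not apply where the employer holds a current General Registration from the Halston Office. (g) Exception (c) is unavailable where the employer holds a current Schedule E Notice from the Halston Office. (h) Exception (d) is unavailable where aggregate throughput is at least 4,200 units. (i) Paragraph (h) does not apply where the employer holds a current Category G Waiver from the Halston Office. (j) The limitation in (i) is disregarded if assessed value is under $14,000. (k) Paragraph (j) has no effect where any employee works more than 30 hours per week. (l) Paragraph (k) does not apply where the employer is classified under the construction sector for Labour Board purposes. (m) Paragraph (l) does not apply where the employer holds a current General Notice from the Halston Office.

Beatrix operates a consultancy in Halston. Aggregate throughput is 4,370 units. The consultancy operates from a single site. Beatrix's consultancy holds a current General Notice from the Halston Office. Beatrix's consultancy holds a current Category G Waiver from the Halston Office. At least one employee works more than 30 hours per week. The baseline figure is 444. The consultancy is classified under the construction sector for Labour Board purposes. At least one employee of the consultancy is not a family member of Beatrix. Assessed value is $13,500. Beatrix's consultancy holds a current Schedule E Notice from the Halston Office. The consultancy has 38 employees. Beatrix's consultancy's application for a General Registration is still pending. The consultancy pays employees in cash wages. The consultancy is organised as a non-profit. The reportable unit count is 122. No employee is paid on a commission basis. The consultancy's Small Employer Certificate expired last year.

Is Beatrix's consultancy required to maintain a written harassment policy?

Exception (a) does not apply: the Small Employer Certificate has expired.
Exception (b) fails — employees are paid cash wages.
Exception (c) fails — at least one employee is not a family member.
Exception (d)'s conditions are all satisfied: the employer's headcount is 38, less than the 40 limit; the employer operates from a single site. Considering the limiting provisions: (h) operates (aggregate throughput is 4,370 units, meeting the 4,200 units threshold), but is set aside by (i): (i) operates against (h): a current Category G Waiver is held. (j) would limit (i) — assessed value is $13,500, under the $14,000 limit — but (k) sets (j) aside: (k) applies — at least one employee exceeds 30 hours/week. (l) would limit (k) — the consultancy is classified under the construction sector — but (m) sets (l) aside: (m) is engaged — a current General Notice is held. Exception (d) stands.

No — exception (d) applies; Beatrix's consultancy is not required to maintain a written harassment policy.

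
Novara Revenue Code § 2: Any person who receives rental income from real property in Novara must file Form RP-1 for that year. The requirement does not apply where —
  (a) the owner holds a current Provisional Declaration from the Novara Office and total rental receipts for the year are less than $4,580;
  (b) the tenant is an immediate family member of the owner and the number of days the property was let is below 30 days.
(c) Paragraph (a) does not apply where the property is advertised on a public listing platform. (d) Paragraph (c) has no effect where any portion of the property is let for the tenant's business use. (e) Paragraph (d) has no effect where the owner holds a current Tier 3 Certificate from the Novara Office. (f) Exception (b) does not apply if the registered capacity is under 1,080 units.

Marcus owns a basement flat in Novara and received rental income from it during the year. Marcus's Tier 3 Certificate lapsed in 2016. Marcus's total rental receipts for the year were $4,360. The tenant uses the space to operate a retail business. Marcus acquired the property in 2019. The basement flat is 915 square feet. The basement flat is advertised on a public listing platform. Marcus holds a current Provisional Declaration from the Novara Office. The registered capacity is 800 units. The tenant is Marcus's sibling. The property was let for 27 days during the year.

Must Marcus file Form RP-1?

Exception (a) is satisfied on its face — a current Provisional Declaration is held; total rental receipts for the year are $4,360, less than the $4,580 limit. Under paragraphs (c)–(e): (c) would limit (a) — the property is publicly advertised — but (d) sets (c) aside: (d) operates against (c): the space is let for business use. (e), which would lift (d), does not operate here — no current Tier 3 Certificate is held. (a) remains available.
Exception (b): the tenant is an immediate family member; the number of days the property was let is 27 days, below the 30 days limit — every condition holds. However, paragraph (f) must be considered: (f) operates against (b): the registered capacity is 800 units, under the 1,080 units limit. So (b) is unavailable.

No — exception (a) applies; Marcus is not required to file Form RP-1.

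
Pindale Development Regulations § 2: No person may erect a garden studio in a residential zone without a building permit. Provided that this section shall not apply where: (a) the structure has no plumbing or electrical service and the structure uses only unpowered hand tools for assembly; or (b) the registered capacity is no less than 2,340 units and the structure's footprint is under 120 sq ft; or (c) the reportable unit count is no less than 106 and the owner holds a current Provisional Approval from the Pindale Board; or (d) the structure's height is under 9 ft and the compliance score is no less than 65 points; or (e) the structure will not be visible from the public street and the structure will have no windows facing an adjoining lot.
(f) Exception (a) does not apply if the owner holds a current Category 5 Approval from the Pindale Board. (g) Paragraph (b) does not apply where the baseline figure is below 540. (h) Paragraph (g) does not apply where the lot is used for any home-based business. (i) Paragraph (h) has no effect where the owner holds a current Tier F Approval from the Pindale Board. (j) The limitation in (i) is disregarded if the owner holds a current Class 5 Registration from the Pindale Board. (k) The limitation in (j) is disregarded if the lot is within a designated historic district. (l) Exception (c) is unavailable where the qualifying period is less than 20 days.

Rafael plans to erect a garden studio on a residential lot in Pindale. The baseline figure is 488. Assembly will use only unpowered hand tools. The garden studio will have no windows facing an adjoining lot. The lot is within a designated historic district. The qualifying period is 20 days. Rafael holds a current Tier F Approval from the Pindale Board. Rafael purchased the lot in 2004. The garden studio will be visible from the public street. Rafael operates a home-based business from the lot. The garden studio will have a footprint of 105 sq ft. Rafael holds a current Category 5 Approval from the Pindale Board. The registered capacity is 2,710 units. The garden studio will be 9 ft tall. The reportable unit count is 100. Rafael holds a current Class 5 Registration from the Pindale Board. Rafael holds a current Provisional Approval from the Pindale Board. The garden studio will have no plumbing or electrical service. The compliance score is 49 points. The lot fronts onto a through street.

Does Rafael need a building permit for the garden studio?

All of (a)'s requirements are met (there is no plumbing or electrical service; assembly uses only hand tools). However, paragraph (f) must be considered: (f) is triggered — a current Category 5 Approval is held. So (a) is unavailable.
Exception (b) is satisfied on its face — the registered capacity is 2,710 units, meeting the 2,340 units threshold; the structure's footprint is 105 sq ft, under the 120 sq ft limit. Turning to paragraphs (g)–(k): (g) operates against (b): the baseline figure is 488, below the 540 limit. (h) is engaged (a home-based business operates on the lot), but is set aside by (i): (i) applies — a current Tier F Approval is held. (j) is triggered (a current Class 5 Registration is held), but is itself disapplied by (k): (k) operates against (j): the lot is in a historic district. So (b) is unavailable.
Exception (c) does not apply: the reportable unit count is 100, short of 106.
Exception (d) fails — the structure's height is 9 ft, not under 9 ft.
Exception (e) requires that the structure will not be visible from the public street; but the structure will be visible from the street, so (e) is unavailable.
No exception is made out. Rafael falls within the general rule.

Yes — Rafael must obtain a building permit.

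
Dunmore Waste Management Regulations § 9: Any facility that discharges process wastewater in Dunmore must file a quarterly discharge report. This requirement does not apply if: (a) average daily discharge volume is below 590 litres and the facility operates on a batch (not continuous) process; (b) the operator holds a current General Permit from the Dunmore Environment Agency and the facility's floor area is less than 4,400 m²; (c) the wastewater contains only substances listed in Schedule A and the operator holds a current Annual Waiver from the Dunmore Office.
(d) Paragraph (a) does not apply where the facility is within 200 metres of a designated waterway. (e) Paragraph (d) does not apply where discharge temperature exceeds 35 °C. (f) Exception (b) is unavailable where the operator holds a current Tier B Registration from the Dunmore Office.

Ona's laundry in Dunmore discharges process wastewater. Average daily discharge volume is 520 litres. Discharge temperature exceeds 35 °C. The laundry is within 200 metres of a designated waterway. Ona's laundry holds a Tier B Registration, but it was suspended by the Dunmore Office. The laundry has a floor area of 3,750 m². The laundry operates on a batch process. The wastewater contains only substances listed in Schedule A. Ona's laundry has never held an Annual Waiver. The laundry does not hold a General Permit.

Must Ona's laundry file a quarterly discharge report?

No — exception (a) applies; Ona's laundry is not required to file a quarterly discharge report.

All of (a)'s requirements are met (average daily discharge volume is 520 litres, below the 590 litres limit; the facility operates on a batch process). Considering the limiting provisions: (d) would limit (a) — the laundry is within 200 m of a designated waterway — but (e) sets (d) aside: (e) operates against (d): discharge temperature exceeds 35 °C. So (a) applies.
Exception (b) fails — no General Permit is held.
Exception (c) fails — the Annual Waiver is not current.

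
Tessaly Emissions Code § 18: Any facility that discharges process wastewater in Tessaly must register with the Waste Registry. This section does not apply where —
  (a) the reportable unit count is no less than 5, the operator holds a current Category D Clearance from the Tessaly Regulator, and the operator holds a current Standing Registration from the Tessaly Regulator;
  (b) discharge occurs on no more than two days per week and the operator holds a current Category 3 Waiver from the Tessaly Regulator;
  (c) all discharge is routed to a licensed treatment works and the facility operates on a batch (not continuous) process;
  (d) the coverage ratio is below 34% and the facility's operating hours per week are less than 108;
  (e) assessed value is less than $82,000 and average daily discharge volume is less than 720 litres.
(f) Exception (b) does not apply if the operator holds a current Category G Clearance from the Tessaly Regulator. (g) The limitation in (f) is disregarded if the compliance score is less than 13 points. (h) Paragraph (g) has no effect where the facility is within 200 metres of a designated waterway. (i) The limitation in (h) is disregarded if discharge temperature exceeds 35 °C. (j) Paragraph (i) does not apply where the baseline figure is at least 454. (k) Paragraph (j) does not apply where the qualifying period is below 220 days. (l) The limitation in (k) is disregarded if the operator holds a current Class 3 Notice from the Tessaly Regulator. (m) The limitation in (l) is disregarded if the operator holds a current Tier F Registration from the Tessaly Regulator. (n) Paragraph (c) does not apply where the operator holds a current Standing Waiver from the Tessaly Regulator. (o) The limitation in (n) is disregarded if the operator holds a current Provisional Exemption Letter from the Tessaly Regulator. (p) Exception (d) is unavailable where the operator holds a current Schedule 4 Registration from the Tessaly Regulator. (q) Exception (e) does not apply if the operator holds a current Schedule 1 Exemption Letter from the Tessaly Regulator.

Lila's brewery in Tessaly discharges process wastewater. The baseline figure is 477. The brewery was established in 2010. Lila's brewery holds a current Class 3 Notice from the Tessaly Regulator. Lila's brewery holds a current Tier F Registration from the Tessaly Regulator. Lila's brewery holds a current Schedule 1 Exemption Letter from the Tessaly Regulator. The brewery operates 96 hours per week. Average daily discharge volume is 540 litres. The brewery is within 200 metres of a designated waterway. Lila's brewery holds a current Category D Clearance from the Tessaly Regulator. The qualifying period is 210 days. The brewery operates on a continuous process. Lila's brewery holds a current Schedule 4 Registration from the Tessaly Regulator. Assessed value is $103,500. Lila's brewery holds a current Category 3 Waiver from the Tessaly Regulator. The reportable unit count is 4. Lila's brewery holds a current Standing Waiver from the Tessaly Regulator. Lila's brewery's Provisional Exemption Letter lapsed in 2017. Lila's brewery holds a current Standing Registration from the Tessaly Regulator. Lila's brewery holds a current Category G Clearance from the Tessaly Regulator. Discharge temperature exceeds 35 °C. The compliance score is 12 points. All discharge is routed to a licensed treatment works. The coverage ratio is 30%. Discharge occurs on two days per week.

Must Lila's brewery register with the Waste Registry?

Exception (a) requires that the reportable unit count is no less than 5; but the reportable unit count is 4, short of 5, so (a) is unavailable.
Exception (b): discharge occurs on no more than two days per week; a current Category 3 Waiver is held — every condition holds. Considering the limiting provisions: (f) is triggered (a current Category G Clearance is held), but is overridden by (g): (g) operates against (f): the compliance score is 12 points, less than the 13 points limit. (h) would limit (g) — the brewery is within 200 m of a designated waterway — but (i) sets (h) aside: (i) operates against (h): discharge temperature exceeds 35 °C. (j) would limit (i) — the baseline figure is 477, meeting the 454 threshold — but (k) sets (j) aside: (k) is triggered — the qualifying period is 210 days, below the 220 days limit. (l) is triggered (a current Class 3 Notice is held), but is set aside by (m): (m) is triggered — a current Tier F Registration is held. (b) remains available.
Exception (c) fails — the facility operates on a continuous process.
Exception (d) is satisfied on its face — the coverage ratio is 30%, below the 34% limit; the facility's operating hours per week are 96, less than the 108 limit. However, paragraph (p) must be considered: (p) operates against (d): a current Schedule 4 Registration is held. (d) is therefore removed.
Exception (e) requires that assessed value is less than $82,000; but assessed value is $103,500, not less than $82,000, so (e) is unavailable.

No — exception (b) applies; Lila's brewery is not required to register with the Waste Registry.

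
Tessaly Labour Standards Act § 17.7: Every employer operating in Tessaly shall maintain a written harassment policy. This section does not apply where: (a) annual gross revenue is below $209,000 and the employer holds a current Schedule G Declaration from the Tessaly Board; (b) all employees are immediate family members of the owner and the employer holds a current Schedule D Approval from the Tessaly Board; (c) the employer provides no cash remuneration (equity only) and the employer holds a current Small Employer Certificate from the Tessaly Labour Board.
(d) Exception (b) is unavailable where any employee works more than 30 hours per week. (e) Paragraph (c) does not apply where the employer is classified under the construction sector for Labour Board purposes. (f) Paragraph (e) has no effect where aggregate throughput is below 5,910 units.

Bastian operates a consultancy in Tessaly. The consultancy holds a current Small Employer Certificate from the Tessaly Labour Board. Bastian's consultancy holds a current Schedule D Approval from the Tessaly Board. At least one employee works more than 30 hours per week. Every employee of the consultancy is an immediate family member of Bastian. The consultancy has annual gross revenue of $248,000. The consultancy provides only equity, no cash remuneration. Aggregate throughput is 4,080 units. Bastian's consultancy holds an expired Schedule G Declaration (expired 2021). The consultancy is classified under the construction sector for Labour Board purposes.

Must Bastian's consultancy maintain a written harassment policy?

No — exception (c) applies; Bastian's consultancy is not required to maintain a written harassment policy.

Exception (a) requires that annual gross revenue is below $209,000; but annual gross revenue is $248,000, not below $209,000, so (a) is unavailable.
All of (b)'s requirements are met (every employee is an immediate family member; a current Schedule D Approval is held). But applying paragraph (d): (d) operates against (b): at least one employee exceeds 30 hours/week. (b) is therefore removed.
Exception (c)'s conditions are all satisfied: remuneration is equity-only; a current Small Employer Certificate is held. Applying paragraphs (e)–(f): (e) applies (the consultancy is classified under the construction sector), but is itself disapplied by (f): (f) operates — aggregate throughput is 4,080 units, below the 5,910 units limit. Exception (c) stands.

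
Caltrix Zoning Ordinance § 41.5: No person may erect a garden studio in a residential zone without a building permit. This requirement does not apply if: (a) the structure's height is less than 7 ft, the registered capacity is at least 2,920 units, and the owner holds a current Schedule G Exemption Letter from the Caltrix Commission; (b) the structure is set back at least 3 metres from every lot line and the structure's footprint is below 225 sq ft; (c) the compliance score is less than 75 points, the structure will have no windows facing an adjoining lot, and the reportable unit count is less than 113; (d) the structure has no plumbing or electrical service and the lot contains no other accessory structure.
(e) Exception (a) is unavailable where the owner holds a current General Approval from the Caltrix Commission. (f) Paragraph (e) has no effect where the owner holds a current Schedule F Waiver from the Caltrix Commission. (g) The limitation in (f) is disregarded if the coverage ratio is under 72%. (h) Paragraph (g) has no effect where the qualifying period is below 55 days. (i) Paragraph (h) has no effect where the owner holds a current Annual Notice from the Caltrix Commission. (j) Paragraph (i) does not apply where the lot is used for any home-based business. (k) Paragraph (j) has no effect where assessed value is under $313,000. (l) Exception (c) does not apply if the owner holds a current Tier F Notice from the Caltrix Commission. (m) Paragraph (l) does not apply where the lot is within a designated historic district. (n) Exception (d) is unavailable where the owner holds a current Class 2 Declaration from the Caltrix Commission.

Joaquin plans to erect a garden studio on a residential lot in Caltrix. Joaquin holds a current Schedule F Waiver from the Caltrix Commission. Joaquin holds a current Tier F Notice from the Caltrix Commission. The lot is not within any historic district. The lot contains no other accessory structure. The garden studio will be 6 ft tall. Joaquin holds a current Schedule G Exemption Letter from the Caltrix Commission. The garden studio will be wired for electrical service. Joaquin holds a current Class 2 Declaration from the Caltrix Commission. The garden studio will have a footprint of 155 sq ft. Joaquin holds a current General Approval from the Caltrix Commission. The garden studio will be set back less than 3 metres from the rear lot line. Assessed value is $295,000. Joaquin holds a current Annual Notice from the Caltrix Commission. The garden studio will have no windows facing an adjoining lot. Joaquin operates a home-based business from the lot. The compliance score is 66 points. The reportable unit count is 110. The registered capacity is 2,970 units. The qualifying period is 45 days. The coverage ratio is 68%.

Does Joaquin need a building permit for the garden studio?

Exception (a): the structure's height is 6 ft, less than the 7 ft limit; the registered capacity is 2,970 units, meeting the 2,920 units threshold; a current Schedule G Exemption Letter is held — every condition holds. However, paragraphs (e)–(k) must be considered: (e) operates — a current General Approval is held. (f) would limit (e) — a current Schedule F Waiver is held — but (g) sets (f) aside: (g) operates against (f): the coverage ratio is 68%, under the 72% limit. (h) applies (the qualifying period is 45 days, below the 55 days limit), but yields to (i): (i) is engaged — a current Annual Notice is held. (j) applies (a home-based business operates on the lot), but is overridden by (k): (k) is triggered — assessed value is $295,000, under the $313,000 limit. Exception (a) does not apply.
Exception (b) does not apply: the rear setback is under 3 m.
Exception (c) is satisfied on its face — the compliance score is 66 points, less than the 75 points limit; no windows face an adjoining lot; the reportable unit count is 110, less than the 113 limit. However, paragraphs (l)–(m) must be considered: (l) operates — a current Tier F Notice is held. (m) does not operate here (the lot is not in a historic district), so (l) stands. So (c) is unavailable.
Exception (d) fails — electrical service is planned.
Every exception is unavailable, so the rule governs.

Yes — Joaquin must obtain a building permit.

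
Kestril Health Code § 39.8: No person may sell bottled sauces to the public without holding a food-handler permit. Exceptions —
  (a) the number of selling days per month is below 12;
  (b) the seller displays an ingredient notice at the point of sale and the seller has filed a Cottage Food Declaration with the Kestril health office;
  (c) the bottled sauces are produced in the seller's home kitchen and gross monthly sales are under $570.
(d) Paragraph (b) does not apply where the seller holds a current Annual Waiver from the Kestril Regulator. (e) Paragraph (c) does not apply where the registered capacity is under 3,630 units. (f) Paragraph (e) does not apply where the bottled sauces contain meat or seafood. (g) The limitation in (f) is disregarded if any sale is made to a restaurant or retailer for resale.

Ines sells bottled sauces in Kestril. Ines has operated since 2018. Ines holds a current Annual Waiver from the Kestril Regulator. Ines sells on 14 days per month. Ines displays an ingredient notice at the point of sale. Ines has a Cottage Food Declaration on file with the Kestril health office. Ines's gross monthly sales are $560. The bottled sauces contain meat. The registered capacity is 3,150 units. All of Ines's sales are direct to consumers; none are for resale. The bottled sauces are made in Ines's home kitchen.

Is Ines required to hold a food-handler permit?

No — exception (c) applies; Ines is not required to hold a food-handler permit.

Exception (a) fails — the number of selling days per month is 14, not below 12.
Exception (b): an ingredient notice is displayed; a Cottage Food Declaration is on file — every condition holds. However, paragraph (d) must be considered: (d) operates against (b): a current Annual Waiver is held. (b) is therefore removed.
All of (c)'s requirements are met (the bottled sauces are home-kitchen produced; gross monthly sales are $560, under the $570 limit). Applying paragraphs (e)–(g): (e) would limit (c) — the registered capacity is 3,150 units, under the 3,630 units limit — but (f) sets (e) aside: (f) is triggered — the bottled sauces contain meat. (g) is inapplicable (no sales are for resale), so (f) stands. So (c) applies.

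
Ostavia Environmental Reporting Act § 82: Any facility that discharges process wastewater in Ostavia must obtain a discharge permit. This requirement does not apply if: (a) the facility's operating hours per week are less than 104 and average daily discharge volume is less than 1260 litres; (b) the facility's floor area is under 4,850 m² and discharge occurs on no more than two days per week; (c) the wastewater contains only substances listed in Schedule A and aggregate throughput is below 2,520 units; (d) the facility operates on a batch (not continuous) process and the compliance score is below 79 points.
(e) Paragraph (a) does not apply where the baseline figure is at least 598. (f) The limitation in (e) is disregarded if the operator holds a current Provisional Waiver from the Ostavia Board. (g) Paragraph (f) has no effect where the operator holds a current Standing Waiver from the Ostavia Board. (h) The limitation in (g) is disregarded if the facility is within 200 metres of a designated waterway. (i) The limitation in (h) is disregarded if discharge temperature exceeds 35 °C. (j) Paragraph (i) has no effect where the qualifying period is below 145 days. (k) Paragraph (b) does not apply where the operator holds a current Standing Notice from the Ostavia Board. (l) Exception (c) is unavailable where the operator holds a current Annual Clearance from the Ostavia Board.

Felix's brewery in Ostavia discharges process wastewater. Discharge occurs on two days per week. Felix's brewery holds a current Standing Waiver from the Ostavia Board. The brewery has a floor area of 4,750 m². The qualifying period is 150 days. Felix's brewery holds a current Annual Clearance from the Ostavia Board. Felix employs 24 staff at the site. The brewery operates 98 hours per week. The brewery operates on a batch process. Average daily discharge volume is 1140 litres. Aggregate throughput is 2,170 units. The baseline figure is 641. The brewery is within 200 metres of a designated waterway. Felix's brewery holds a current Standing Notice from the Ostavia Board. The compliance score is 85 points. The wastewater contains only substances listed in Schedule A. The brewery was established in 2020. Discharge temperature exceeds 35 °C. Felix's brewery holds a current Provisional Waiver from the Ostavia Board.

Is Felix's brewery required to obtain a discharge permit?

Exception (a): the facility's operating hours per week are 98, less than the 104 limit; average daily discharge volume is 1140 litres, less than the 1260 litres limit — every condition holds. However, paragraphs (e)–(j) must be considered: (e) operates against (a): the baseline figure is 641, meeting the 598 threshold. (f) is engaged (a current Provisional Waiver is held), but yields to (g): (g) operates against (f): a current Standing Waiver is held. (h) is engaged (the brewery is within 200 m of a designated waterway), but is set aside by (i): (i) is engaged — discharge temperature exceeds 35 °C. (j) is not triggered (the qualifying period is 150 days, not below 145 days), so (i) stands. (a) is therefore removed.
All of (b)'s requirements are met (the facility's floor area is 4,750 m², under the 4,850 m² limit; discharge occurs on no more than two days per week). But applying paragraph (k): (k) operates — a current Standing Notice is held. Exception (b) does not apply.
All of (c)'s requirements are met (the wastewater is Schedule-A-only; aggregate throughput is 2,170 units, below the 2,520 units limit). But: (l) operates against (c): a current Annual Clearance is held. Exception (c) does not apply.
Exception (d) requires that the compliance score is below 79 points; but the compliance score is 85 points, not below 79 points, so (d) is unavailable.
No exception applies. The general rule governs.

Yes — Felix's brewery must obtain a discharge permit.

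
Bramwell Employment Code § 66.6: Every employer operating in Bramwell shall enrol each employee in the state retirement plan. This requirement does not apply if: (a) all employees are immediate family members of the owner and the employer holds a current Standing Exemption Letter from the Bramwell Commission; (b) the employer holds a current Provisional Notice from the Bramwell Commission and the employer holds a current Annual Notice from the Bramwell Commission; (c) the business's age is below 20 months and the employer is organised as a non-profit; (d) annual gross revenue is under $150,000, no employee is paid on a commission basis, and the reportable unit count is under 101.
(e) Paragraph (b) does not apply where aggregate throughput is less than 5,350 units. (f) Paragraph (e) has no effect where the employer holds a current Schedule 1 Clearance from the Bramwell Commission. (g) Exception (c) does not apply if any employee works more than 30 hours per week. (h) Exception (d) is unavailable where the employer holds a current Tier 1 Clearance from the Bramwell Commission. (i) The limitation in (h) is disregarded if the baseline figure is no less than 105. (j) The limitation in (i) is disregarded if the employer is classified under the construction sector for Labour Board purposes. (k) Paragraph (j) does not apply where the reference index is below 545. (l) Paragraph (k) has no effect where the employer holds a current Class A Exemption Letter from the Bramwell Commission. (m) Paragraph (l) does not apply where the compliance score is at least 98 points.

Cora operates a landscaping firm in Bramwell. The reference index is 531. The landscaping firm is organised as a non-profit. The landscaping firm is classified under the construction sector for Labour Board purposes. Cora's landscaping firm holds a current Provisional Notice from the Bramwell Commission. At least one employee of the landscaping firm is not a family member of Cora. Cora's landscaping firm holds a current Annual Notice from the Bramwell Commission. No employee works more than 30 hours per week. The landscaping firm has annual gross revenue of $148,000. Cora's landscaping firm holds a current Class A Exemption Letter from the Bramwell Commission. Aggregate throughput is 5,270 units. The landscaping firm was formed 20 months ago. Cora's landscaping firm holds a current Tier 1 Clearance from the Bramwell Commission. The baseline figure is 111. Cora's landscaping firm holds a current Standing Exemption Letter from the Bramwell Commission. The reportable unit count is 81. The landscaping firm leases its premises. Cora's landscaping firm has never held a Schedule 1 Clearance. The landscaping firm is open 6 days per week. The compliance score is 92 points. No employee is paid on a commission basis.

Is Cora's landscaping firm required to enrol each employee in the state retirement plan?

Yes — Cora's landscaping firm must enrol each employee in the state retirement plan.

Exception (a) requires that all employees are immediate family members of the owner; but at least one employee is not a family member, so (a) is unavailable.
Exception (b)'s conditions are all satisfied: a current Provisional Notice is held; a current Annual Notice is held. Turning to paragraphs (e)–(f): (e) operates against (b): aggregate throughput is 5,270 units, less than the 5,350 units limit. (f) is inapplicable (there is no Schedule 1 Clearance in force), so (e) stands. Exception (b) does not apply.
Exception (c) does not apply: the business's age is 20 months, not below 20 months.
All of (d)'s requirements are met (annual gross revenue is $148,000, under the $150,000 limit; no employee is paid on commission; the reportable unit count is 81, under the 101 limit). But: (h) operates against (d): a current Tier 1 Clearance is held. (i) is engaged (the baseline figure is 111, meeting the 105 threshold), but is overridden by (j): (j) is engaged — the landscaping firm is classified under the construction sector. (k) is triggered (the reference index is 531, below the 545 limit), but is overridden by (l): (l) is engaged — a current Class A Exemption Letter is held. (m), which would lift (l), is inapplicable — the compliance score is 92 points, short of 98 points. Exception (d) does not apply.
No exception is made out. Cora's landscaping firm falls within the general rule.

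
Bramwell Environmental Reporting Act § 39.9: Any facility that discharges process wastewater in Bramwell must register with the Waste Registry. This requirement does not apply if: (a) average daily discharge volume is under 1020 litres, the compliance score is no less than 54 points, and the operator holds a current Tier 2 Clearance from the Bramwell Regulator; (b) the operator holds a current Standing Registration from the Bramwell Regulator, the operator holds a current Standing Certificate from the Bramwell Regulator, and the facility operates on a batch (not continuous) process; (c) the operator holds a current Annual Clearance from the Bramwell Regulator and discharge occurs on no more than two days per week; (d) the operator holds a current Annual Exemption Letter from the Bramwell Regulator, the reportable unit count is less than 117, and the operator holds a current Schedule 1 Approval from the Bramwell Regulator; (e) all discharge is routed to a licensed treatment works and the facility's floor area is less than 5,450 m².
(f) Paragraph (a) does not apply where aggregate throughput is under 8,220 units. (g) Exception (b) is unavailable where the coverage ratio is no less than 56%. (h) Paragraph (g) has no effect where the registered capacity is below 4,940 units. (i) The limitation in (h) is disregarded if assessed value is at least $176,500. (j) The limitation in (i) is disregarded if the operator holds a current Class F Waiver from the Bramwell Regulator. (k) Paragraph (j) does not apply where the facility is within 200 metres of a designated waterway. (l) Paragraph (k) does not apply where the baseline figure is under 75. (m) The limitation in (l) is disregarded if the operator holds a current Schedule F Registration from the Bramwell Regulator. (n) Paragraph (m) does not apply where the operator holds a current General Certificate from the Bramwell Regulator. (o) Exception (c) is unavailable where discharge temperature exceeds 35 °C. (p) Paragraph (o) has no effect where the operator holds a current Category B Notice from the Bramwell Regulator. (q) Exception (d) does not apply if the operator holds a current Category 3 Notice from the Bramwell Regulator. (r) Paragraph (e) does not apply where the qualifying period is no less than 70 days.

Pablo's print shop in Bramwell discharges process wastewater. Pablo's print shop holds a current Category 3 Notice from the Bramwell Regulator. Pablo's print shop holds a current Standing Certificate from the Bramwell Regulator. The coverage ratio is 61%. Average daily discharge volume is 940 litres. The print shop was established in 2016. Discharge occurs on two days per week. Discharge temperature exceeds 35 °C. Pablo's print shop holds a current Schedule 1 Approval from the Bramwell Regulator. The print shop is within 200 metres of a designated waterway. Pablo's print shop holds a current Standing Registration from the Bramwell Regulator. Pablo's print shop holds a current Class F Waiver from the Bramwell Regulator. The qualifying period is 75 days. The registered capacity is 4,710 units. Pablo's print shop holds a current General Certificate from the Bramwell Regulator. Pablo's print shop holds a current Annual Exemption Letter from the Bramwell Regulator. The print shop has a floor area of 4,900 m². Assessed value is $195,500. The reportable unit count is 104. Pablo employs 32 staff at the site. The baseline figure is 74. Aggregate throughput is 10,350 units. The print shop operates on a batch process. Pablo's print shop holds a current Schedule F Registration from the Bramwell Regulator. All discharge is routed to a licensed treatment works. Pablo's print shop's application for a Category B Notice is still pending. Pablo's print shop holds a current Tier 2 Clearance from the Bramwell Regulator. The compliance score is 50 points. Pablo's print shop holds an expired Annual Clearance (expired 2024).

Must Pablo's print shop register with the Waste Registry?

Exception (a) fails — the compliance score is 50 points, short of 54 points.
Exception (b) is satisfied on its face — a current Standing Registration is held; a current Standing Certificate is held; the facility operates on a batch process. Under paragraphs (g)–(n): (g) is triggered (the coverage ratio is 61%, meeting the 56% threshold), but yields to (h): (h) operates against (g): the registered capacity is 4,710 units, below the 4,940 units limit. (i) is triggered (assessed value is $195,500, meeting the $176,500 threshold), but is displaced by (j): (j) applies — a current Class F Waiver is held. (k) would limit (j) — the print shop is within 200 m of a designated waterway — but (l) sets (k) aside: (l) applies — the baseline figure is 74, under the 75 limit. (m) is triggered (a current Schedule F Registration is held), but is overridden by (n): (n) operates against (m): a current General Certificate is held. (b) remains available.
Exception (c) requires that the operator holds a current Annual Clearance from the Bramwell Regulator; but there is no Annual Clearance in force, so (c) is unavailable.
All of (d)'s requirements are met (a current Annual Exemption Letter is held; the reportable unit count is 104, less than the 117 limit; a current Schedule 1 Approval is held). But applying paragraph (q): (q) operates against (d): a current Category 3 Notice is held. (d) is therefore removed.
All of (e)'s requirements are met (discharge is routed to a licensed treatment works; the facility's floor area is 4,900 m², less than the 5,450 m² limit). But applying paragraph (r): (r) operates — the qualifying period is 75 days, meeting the 70 days threshold. (e) is therefore removed.

No — exception (b) applies; Pablo's print shop is not required to register with the Waste Registry.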